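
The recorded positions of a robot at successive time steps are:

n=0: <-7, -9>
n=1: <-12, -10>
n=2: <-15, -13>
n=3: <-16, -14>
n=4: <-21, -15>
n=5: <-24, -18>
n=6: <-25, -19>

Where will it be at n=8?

<-33, -23>

Step-to-step displacements: <-5, -1>, <-3, -3>, <-1, -1>, <-5, -1>, <-3, -3>, <-1, -1> — a repeating cycle of length 3.
step 7: apply <-5, -1> → <-30, -20>
step 8: apply <-3, -3> → <-33, -23>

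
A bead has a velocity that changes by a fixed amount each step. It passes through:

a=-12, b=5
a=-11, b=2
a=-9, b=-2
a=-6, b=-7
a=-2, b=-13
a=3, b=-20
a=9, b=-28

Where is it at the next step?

a=16, b=-37

First differences are (+1,-3), (+2,-4), (+3,-5), (+4,-6), (+5,-7), (+6,-8); their common second difference is (+1,-1) (constant acceleration).
step 7: a=9, b=-28 + (+7,-9) → a=16, b=-37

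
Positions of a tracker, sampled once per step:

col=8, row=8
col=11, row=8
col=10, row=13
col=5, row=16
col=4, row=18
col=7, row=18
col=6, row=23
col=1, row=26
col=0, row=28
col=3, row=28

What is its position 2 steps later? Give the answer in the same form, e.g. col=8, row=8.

col=-3, row=36

The moves between consecutive positions are (+3, +0), (-1, +5), (-5, +3), (-1, +2), (+3, +0), (-1, +5), (-5, +3), (-1, +2), (+3, +0); they repeat the 4-cycle [(+3, +0), (-1, +5), (-5, +3), (-1, +2)].
step 10: apply (-1, +5) → col=2, row=33
step 11: apply (-5, +3) → col=-3, row=36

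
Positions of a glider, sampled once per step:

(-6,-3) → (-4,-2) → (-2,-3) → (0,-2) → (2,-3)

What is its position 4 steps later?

First: linear, +2 per step → 10 at step 8.
Second: cycles through -3, -2 every 2 steps. Step 8 lands at position 0 of the cycle → -3.

(10,-3)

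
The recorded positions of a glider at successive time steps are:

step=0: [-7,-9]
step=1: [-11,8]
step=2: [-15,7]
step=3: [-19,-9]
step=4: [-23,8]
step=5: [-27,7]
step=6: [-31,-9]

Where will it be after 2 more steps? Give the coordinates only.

The first coordinate changes by -4 each step, so at step 8 it is -7 + 8·(-4) = -39.
The second coordinate repeats the cycle [-9, 8, 7] with period 3; step 8 mod 3 = 2, giving 7.

[-39,7]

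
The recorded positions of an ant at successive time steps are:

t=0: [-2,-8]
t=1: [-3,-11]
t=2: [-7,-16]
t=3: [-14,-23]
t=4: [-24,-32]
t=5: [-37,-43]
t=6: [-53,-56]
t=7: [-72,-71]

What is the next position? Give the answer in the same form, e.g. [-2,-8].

First differences are [-1,-3], [-4,-5], [-7,-7], [-10,-9], [-13,-11], [-16,-13], [-19,-15]; their common second difference is [-3,-2] (constant acceleration).
step 8: [-72,-71] + [-22,-17] → [-94,-88]

[-94,-88]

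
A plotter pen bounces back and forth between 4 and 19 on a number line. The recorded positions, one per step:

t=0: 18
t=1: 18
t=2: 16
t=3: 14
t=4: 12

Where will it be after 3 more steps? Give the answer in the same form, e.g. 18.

6

The value reflects between 4 and 19, moving 2 per step.
  step 5: 12 → 10
  step 6: 10 → 8
  step 7: 8 → 6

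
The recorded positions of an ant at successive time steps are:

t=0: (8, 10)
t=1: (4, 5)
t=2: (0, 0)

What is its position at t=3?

Constant displacement of (-4, -5) per step.
step 3: (0, 0) + (-4, -5) → (-4, -5)

(-4, -5)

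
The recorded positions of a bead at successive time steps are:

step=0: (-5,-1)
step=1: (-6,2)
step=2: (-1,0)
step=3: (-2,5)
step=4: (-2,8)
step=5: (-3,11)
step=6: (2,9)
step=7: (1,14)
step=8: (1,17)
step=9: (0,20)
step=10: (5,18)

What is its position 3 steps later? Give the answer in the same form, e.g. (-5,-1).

(3,29)

The moves between consecutive positions are (-1,+3), (+5,-2), (-1,+5), (+0,+3), (-1,+3), (+5,-2), (-1,+5), (+0,+3), (-1,+3), (+5,-2); they repeat the 4-cycle [(-1,+3), (+5,-2), (-1,+5), (+0,+3)].
step 11: apply (-1,+5) → (4,23)
step 12: apply (+0,+3) → (4,26)
step 13: apply (-1,+3) → (3,29)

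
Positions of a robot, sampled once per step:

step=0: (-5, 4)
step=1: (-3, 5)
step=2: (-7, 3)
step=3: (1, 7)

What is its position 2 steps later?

(17, 15)

Step-to-step displacements: (+2, +1), (-4, -2), (+8, +4); each is -2× the previous.
step 4: (1, 7) + (-16, -8) → (-15, -1)
step 5: (-15, -1) + (+32, +16) → (17, 15)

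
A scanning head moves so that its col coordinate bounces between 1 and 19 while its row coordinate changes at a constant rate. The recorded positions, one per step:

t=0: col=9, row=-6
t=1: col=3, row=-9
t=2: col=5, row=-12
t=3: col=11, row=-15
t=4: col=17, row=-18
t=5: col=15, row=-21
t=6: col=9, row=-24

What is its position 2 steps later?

The col coordinate reflects between 1 and 19, moving 6 per step.
  step 7: 9 → 3
  step 8: 3 → 5
The row coordinate changes by -3 each step: at step 8 it is -30.

col=5, row=-30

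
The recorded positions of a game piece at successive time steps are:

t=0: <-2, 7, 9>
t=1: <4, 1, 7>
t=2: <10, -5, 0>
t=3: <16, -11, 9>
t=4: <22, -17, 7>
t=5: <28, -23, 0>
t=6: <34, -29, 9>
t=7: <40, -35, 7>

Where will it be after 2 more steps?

<52, -47, 9>

First: linear, +6 per step → 52 at step 9.
Second: linear, -6 per step → -47 at step 9.
Third: cycles through 9, 7, 0 every 3 steps. Step 9 lands at position 0 of the cycle → 9.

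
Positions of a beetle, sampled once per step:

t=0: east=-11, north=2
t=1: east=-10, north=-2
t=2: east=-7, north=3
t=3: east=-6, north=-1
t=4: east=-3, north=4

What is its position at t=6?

east=1, north=5

Differencing gives (+1, -4), (+3, +5), (+1, -4), (+3, +5). This is the pattern (+1, -4), (+3, +5) repeated.
step 5: apply (+1, -4) → east=-2, north=0
step 6: apply (+3, +5) → east=1, north=5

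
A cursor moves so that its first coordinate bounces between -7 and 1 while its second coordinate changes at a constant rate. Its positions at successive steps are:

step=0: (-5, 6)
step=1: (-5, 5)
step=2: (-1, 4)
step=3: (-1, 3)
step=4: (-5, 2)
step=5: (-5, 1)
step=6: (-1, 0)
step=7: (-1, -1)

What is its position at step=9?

The first coordinate reflects between -7 and 1, moving 4 per step.
  step 8: -1 → -5
  step 9: -5 → -5
The second coordinate changes by -1 each step: at step 9 it is -3.

(-5, -3)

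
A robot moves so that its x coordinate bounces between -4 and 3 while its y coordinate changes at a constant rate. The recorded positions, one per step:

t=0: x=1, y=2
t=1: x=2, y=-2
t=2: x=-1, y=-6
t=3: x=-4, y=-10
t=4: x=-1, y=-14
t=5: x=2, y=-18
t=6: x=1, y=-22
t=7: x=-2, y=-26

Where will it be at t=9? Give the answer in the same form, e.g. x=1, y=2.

The x coordinate travels 3 per step and bounces off the walls at -4 and 3.
  step 8: -2 → -3
  step 9: -3 → 0
The y coordinate changes by -4 each step: at step 9 it is -34.

x=0, y=-34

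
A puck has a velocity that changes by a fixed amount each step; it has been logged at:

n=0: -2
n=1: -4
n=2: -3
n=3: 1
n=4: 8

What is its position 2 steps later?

31

First differences are -2, +1, +4, +7; their common second difference is +3 (constant acceleration).
step 5: 8 + 10 → 18
step 6: 18 + 13 → 31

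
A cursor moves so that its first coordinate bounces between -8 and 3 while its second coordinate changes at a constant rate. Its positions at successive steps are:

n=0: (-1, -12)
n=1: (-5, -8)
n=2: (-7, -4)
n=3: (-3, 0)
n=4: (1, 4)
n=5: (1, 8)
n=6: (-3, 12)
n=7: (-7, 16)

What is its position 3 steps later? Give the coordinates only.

(3, 28)

The first coordinate travels 4 per step and bounces off the walls at -8 and 3.
  step 8: -7 → -5
  step 9: -5 → -1
  step 10: -1 → 3
The second coordinate changes by +4 each step: at step 10 it is 28.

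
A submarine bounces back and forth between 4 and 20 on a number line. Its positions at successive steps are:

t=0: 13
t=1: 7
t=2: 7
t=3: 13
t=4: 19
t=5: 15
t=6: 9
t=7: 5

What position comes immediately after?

11

The value travels 6 per step and bounces off the walls at 4 and 20.
  step 8: 5 → 11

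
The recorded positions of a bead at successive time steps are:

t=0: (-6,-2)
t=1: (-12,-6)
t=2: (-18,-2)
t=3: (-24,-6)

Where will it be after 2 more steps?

(-36,-6)

First: linear, -6 per step → -36 at step 5.
Second: cycles through -2, -6 every 2 steps. Step 5 lands at position 1 of the cycle → -6.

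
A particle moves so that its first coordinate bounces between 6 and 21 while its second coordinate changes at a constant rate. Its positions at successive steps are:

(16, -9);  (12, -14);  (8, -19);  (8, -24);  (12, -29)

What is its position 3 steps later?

(18, -44)

The first coordinate reflects between 6 and 21, moving 4 per step.
  step 5: 12 → 16
  step 6: 16 → 20
  step 7: 20 → 18
The second coordinate changes by -5 each step: at step 7 it is -44.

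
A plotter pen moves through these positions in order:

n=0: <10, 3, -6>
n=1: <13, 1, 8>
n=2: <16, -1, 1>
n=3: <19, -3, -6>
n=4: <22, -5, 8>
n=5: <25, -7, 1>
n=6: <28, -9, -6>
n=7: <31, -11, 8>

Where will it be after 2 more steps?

<37, -15, -6>

First: linear, +3 per step → 37 at step 9.
Second: linear, -2 per step → -15 at step 9.
Third: cycles through -6, 8, 1 every 3 steps. Step 9 lands at position 0 of the cycle → -6.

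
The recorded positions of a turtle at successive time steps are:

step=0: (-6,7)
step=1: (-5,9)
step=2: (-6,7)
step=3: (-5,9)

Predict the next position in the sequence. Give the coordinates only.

(-6,7)

Step-to-step displacements: (+1,+2), (-1,-2), (+1,+2); each is -1× the previous.
step 4: (-5,9) + (-1,-2) → (-6,7)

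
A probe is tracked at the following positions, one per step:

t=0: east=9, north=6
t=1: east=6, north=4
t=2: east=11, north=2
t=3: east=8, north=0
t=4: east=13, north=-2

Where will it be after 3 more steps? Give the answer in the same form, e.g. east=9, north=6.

east=12, north=-8

Differencing gives (-3, -2), (+5, -2), (-3, -2), (+5, -2). This is the pattern (-3, -2), (+5, -2) repeated.
step 5: apply (-3, -2) → east=10, north=-4
step 6: apply (+5, -2) → east=15, north=-6
step 7: apply (-3, -2) → east=12, north=-8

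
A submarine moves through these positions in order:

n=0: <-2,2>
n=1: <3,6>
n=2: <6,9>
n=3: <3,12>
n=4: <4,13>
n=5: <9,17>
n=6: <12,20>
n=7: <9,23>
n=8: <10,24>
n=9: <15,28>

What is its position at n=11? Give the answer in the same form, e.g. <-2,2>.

Differencing gives <+5,+4>, <+3,+3>, <-3,+3>, <+1,+1>, <+5,+4>, <+3,+3>, <-3,+3>, <+1,+1>, <+5,+4>. This is the pattern <+5,+4>, <+3,+3>, <-3,+3>, <+1,+1> repeated.
step 10: apply <+3,+3> → <18,31>
step 11: apply <-3,+3> → <15,34>

<15,34>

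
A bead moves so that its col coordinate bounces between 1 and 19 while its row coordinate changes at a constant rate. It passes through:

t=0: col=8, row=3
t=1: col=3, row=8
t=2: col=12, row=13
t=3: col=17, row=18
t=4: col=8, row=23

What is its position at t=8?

The col coordinate travels 9 per step and bounces off the walls at 1 and 19.
  step 5: 8 → 3
  step 6: 3 → 12
  step 7: 12 → 17
  step 8: 17 → 8
The row coordinate changes by +5 each step: at step 8 it is 43.

col=8, row=43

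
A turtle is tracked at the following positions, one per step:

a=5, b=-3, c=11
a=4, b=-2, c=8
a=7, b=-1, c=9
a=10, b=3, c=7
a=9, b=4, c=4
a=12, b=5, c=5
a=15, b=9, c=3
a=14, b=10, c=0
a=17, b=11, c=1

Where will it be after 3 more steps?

The moves between consecutive positions are (-1, +1, -3), (+3, +1, +1), (+3, +4, -2), (-1, +1, -3), (+3, +1, +1), (+3, +4, -2), (-1, +1, -3), (+3, +1, +1); they repeat the 3-cycle [(-1, +1, -3), (+3, +1, +1), (+3, +4, -2)].
step 9: apply (+3, +4, -2) → a=20, b=15, c=-1
step 10: apply (-1, +1, -3) → a=19, b=16, c=-4
step 11: apply (+3, +1, +1) → a=22, b=17, c=-3

a=22, b=17, c=-3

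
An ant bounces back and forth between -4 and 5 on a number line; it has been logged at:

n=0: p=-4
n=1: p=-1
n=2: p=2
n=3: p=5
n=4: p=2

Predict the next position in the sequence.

p=-1

The value reflects between -4 and 5, moving 3 per step.
  step 5: 2 → -1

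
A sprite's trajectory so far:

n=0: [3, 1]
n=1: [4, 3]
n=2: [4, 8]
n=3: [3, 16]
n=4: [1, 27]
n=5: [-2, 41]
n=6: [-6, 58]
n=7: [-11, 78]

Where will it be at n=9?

[-24, 127]

Successive displacements: [+1, +2], [+0, +5], [-1, +8], [-2, +11], [-3, +14], [-4, +17], [-5, +20] — each changes by [-1, +3].
step 8: [-11, 78] + [-6, +23] → [-17, 101]
step 9: [-17, 101] + [-7, +26] → [-24, 127]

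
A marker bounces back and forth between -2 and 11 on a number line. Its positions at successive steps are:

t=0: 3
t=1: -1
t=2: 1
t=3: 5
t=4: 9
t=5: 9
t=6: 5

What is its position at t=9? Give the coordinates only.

3

The value reflects between -2 and 11, moving 4 per step.
  step 7: 5 → 1
  step 8: 1 → -1
  step 9: -1 → 3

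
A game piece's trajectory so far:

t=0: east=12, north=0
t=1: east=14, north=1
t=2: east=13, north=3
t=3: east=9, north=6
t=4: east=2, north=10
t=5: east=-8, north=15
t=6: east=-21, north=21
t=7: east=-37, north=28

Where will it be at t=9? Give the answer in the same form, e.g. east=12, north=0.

east=-78, north=45

First differences are (+2,+1), (-1,+2), (-4,+3), (-7,+4), (-10,+5), (-13,+6), (-16,+7); their common second difference is (-3,+1) (constant acceleration).
step 8: east=-37, north=28 + (-19,+8) → east=-56, north=36
step 9: east=-56, north=36 + (-22,+9) → east=-78, north=45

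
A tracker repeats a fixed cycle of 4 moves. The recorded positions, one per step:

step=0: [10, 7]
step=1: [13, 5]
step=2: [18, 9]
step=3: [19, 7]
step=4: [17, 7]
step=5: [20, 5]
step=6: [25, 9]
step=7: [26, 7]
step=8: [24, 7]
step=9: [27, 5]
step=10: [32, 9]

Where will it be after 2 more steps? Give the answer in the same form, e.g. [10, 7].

[31, 7]

Differencing gives [+3, -2], [+5, +4], [+1, -2], [-2, +0], [+3, -2], [+5, +4], [+1, -2], [-2, +0], [+3, -2], [+5, +4]. This is the pattern [+3, -2], [+5, +4], [+1, -2], [-2, +0] repeated.
step 11: apply [+1, -2] → [33, 7]
step 12: apply [-2, +0] → [31, 7]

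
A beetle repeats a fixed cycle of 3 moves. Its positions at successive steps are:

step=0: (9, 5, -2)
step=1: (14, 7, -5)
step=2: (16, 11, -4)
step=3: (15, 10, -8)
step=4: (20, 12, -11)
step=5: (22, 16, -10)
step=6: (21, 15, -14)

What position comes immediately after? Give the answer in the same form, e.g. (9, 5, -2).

(26, 17, -17)

Differencing gives (+5, +2, -3), (+2, +4, +1), (-1, -1, -4), (+5, +2, -3), (+2, +4, +1), (-1, -1, -4). This is the pattern (+5, +2, -3), (+2, +4, +1), (-1, -1, -4) repeated.
step 7: apply (+5, +2, -3) → (26, 17, -17)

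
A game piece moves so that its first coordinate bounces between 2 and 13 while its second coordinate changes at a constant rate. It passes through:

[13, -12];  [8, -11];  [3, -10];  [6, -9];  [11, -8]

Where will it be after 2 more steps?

The first coordinate travels 5 per step and bounces off the walls at 2 and 13.
  step 5: 11 → 10
  step 6: 10 → 5
The second coordinate changes by +1 each step: at step 6 it is -6.

[5, -6]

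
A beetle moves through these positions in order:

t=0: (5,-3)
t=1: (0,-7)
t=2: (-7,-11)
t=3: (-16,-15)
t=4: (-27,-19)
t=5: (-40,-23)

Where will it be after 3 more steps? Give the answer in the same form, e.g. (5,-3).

(-91,-35)

Successive displacements: (-5,-4), (-7,-4), (-9,-4), (-11,-4), (-13,-4) — each changes by (-2,+0).
step 6: (-40,-23) + (-15,-4) → (-55,-27)
step 7: (-55,-27) + (-17,-4) → (-72,-31)
step 8: (-72,-31) + (-19,-4) → (-91,-35)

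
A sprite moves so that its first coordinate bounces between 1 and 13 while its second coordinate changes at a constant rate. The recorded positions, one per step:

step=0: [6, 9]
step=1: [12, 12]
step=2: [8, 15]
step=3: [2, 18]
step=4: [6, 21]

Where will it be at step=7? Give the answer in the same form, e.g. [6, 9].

The first coordinate travels 6 per step and bounces off the walls at 1 and 13.
  step 5: 6 → 12
  step 6: 12 → 8
  step 7: 8 → 2
The second coordinate changes by +3 each step: at step 7 it is 30.

[2, 30]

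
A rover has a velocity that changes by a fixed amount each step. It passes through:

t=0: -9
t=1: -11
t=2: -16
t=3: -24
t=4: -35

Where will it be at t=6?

-66

First differences are -2, -5, -8, -11; their common second difference is -3 (constant acceleration).
step 5: -35 − 14 → -49
step 6: -49 − 17 → -66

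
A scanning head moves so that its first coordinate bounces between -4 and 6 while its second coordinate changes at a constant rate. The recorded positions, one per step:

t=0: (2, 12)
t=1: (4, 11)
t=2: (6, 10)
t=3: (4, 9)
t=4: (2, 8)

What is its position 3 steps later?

(-4, 5)

The first coordinate travels 2 per step and bounces off the walls at -4 and 6.
  step 5: 2 → 0
  step 6: 0 → -2
  step 7: -2 → -4
The second coordinate changes by -1 each step: at step 7 it is 5.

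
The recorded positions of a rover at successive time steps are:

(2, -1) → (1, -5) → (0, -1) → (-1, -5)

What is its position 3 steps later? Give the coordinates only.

(-4, -1)

First: linear, -1 per step → -4 at step 6.
Second: cycles through -1, -5 every 2 steps. Step 6 lands at position 0 of the cycle → -1.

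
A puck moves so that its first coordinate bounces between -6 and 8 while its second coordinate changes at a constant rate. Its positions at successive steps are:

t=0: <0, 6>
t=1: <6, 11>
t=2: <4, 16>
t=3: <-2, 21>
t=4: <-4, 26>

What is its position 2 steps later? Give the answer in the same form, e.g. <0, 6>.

The first coordinate reflects between -6 and 8, moving 6 per step.
  step 5: -4 → 2
  step 6: 2 → 8
The second coordinate changes by +5 each step: at step 6 it is 36.

<8, 36>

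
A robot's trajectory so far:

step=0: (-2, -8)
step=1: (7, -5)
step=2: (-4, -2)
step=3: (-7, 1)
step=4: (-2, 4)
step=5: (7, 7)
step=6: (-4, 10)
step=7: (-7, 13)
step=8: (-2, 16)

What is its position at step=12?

(-2, 28)

First: cycles through -2, 7, -4, -7 every 4 steps. Step 12 lands at position 0 of the cycle → -2.
Second: linear, +3 per step → 28 at step 12.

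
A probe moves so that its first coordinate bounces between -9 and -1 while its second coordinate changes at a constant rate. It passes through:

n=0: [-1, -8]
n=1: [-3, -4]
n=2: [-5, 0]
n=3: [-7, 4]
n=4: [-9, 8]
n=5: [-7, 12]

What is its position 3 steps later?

[-1, 24]

The first coordinate reflects between -9 and -1, moving 2 per step.
  step 6: -7 → -5
  step 7: -5 → -3
  step 8: -3 → -1
The second coordinate changes by +4 each step: at step 8 it is 24.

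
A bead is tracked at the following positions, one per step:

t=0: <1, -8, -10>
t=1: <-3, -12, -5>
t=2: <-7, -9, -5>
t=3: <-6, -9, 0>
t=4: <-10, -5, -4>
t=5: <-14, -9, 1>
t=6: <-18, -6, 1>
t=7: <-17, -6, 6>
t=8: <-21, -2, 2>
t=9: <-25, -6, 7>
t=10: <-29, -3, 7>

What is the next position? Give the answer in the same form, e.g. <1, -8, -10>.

Step-to-step displacements: <-4, -4, +5>, <-4, +3, +0>, <+1, +0, +5>, <-4, +4, -4>, <-4, -4, +5>, <-4, +3, +0>, <+1, +0, +5>, <-4, +4, -4>, <-4, -4, +5>, <-4, +3, +0> — a repeating cycle of length 4.
step 11: apply <+1, +0, +5> → <-28, -3, 12>

<-28, -3, 12>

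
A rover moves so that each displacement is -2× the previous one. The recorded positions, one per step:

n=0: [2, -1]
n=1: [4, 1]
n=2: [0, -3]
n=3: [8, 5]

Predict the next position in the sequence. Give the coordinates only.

Step-to-step displacements: [+2, +2], [-4, -4], [+8, +8]; each is -2× the previous.
step 4: [8, 5] + [-16, -16] → [-8, -11]

[-8, -11]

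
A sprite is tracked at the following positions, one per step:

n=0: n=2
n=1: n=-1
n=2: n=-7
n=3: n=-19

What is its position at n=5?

n=-91

Consecutive displacements -3, -6, -12 scale by a factor of 2 each step.
step 4: -19 − 24 → n=-43
step 5: -43 − 48 → n=-91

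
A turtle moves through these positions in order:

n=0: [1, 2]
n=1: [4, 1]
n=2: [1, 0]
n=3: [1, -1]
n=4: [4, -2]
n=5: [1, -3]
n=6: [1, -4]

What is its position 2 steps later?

First: cycles through 1, 4, 1 every 3 steps. Step 8 lands at position 2 of the cycle → 1.
Second: linear, -1 per step → -6 at step 8.

[1, -6]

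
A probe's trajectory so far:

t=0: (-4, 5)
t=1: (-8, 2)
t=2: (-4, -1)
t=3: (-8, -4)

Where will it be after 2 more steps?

(-8, -10)

The first coordinate repeats the cycle [-4, -8] with period 2; step 5 mod 2 = 1, giving -8.
The second coordinate changes by -3 each step, so at step 5 it is 5 + 5·(-3) = -10.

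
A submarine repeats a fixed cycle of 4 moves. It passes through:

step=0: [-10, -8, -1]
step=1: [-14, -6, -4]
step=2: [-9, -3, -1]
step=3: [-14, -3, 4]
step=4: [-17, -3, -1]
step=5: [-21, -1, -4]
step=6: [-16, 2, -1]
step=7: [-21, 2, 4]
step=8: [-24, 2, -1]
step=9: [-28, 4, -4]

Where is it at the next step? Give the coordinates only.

[-23, 7, -1]

Step-to-step displacements: [-4, +2, -3], [+5, +3, +3], [-5, +0, +5], [-3, +0, -5], [-4, +2, -3], [+5, +3, +3], [-5, +0, +5], [-3, +0, -5], [-4, +2, -3] — a repeating cycle of length 4.
step 10: apply [+5, +3, +3] → [-23, 7, -1]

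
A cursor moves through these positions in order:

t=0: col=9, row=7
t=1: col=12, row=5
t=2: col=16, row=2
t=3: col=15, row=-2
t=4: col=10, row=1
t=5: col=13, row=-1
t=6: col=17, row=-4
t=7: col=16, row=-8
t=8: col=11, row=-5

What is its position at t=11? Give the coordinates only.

Step-to-step displacements: (+3,-2), (+4,-3), (-1,-4), (-5,+3), (+3,-2), (+4,-3), (-1,-4), (-5,+3) — a repeating cycle of length 4.
step 9: apply (+3,-2) → col=14, row=-7
step 10: apply (+4,-3) → col=18, row=-10
step 11: apply (-1,-4) → col=17, row=-14

col=17, row=-14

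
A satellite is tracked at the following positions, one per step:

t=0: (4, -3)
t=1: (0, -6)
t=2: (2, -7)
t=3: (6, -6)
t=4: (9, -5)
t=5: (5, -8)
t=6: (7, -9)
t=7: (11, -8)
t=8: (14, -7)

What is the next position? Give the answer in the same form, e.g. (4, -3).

(10, -10)

The moves between consecutive positions are (-4, -3), (+2, -1), (+4, +1), (+3, +1), (-4, -3), (+2, -1), (+4, +1), (+3, +1); they repeat the 4-cycle [(-4, -3), (+2, -1), (+4, +1), (+3, +1)].
step 9: apply (-4, -3) → (10, -10)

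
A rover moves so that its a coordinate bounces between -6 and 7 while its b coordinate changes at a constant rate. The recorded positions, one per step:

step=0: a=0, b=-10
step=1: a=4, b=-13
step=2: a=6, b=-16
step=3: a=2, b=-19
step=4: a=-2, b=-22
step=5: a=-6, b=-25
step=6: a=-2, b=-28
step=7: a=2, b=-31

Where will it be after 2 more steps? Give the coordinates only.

The a coordinate reflects between -6 and 7, moving 4 per step.
  step 8: 2 → 6
  step 9: 6 → 4
The b coordinate changes by -3 each step: at step 9 it is -37.

a=4, b=-37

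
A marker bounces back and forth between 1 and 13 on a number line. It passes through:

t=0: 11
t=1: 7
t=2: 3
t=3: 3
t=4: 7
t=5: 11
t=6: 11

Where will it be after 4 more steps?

The value reflects between 1 and 13, moving 4 per step.
  step 7: 11 → 7
  step 8: 7 → 3
  step 9: 3 → 3
  step 10: 3 → 7

7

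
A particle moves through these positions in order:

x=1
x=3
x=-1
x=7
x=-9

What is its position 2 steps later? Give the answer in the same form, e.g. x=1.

Consecutive displacements +2, -4, +8, -16 scale by a factor of -2 each step.
step 5: -9 + 32 → x=23
step 6: 23 − 64 → x=-41

x=-41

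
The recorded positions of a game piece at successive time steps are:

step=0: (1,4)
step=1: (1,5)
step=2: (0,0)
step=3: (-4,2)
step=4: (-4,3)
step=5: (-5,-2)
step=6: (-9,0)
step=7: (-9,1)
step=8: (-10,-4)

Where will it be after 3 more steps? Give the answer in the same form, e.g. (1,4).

(-15,-6)

Step-to-step displacements: (+0,+1), (-1,-5), (-4,+2), (+0,+1), (-1,-5), (-4,+2), (+0,+1), (-1,-5) — a repeating cycle of length 3.
step 9: apply (-4,+2) → (-14,-2)
step 10: apply (+0,+1) → (-14,-1)
step 11: apply (-1,-5) → (-15,-6)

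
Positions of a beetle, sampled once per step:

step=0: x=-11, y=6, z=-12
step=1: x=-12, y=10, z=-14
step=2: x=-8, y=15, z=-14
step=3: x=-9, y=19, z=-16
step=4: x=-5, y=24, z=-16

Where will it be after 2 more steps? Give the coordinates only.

The moves between consecutive positions are (-1,+4,-2), (+4,+5,+0), (-1,+4,-2), (+4,+5,+0); they repeat the 2-cycle [(-1,+4,-2), (+4,+5,+0)].
step 5: apply (-1,+4,-2) → x=-6, y=28, z=-18
step 6: apply (+4,+5,+0) → x=-2, y=33, z=-18

x=-2, y=33, z=-18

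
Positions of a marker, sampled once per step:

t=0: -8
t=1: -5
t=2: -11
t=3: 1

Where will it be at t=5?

Consecutive displacements +3, -6, +12 scale by a factor of -2 each step.
step 4: 1 − 24 → -23
step 5: -23 + 48 → 25

25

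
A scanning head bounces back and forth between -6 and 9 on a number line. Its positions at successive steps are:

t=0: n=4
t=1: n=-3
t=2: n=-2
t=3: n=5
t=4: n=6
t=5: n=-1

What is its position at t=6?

n=-4

The value travels 7 per step and bounces off the walls at -6 and 9.
  step 6: -1 → -4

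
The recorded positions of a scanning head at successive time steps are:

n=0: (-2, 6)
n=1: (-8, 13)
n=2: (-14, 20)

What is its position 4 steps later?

Constant displacement of (-6, +7) per step.
step 3: (-14, 20) + (-6, +7) → (-20, 27)
step 4: (-20, 27) + (-6, +7) → (-26, 34)
step 5: (-26, 34) + (-6, +7) → (-32, 41)
step 6: (-32, 41) + (-6, +7) → (-38, 48)

(-38, 48)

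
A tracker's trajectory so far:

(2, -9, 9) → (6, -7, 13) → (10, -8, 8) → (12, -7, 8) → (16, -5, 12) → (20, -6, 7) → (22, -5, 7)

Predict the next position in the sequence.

(26, -3, 11)

Step-to-step displacements: (+4, +2, +4), (+4, -1, -5), (+2, +1, +0), (+4, +2, +4), (+4, -1, -5), (+2, +1, +0) — a repeating cycle of length 3.
step 7: apply (+4, +2, +4) → (26, -3, 11)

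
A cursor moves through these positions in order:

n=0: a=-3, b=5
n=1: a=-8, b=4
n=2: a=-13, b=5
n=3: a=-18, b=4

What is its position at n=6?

A: linear, -5 per step → -33 at step 6.
B: cycles through 5, 4 every 2 steps. Step 6 lands at position 0 of the cycle → 5.

a=-33, b=5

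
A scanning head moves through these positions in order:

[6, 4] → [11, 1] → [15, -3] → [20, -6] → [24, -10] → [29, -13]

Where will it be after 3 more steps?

[42, -24]

The moves between consecutive positions are [+5, -3], [+4, -4], [+5, -3], [+4, -4], [+5, -3]; they repeat the 2-cycle [[+5, -3], [+4, -4]].
step 6: apply [+4, -4] → [33, -17]
step 7: apply [+5, -3] → [38, -20]
step 8: apply [+4, -4] → [42, -24]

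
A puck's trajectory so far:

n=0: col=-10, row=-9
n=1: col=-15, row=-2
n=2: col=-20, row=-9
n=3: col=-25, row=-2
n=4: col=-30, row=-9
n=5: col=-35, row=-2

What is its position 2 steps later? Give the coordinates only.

Col: linear, -5 per step → -45 at step 7.
Row: cycles through -9, -2 every 2 steps. Step 7 lands at position 1 of the cycle → -2.

col=-45, row=-2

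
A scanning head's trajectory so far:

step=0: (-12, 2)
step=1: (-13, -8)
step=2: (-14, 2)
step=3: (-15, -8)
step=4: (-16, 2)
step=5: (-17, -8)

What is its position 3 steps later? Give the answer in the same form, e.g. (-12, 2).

First: linear, -1 per step → -20 at step 8.
Second: cycles through 2, -8 every 2 steps. Step 8 lands at position 0 of the cycle → 2.

(-20, 2)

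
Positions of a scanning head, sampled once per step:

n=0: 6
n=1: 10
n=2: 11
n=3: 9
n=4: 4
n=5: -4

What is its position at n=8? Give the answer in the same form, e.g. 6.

-46

First differences are +4, +1, -2, -5, -8; their common second difference is -3 (constant acceleration).
step 6: -4 − 11 → -15
step 7: -15 − 14 → -29
step 8: -29 − 17 → -46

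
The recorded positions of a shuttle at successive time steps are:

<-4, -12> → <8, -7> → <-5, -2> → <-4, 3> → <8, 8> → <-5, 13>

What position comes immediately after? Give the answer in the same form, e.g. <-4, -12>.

<-4, 18>

The first coordinate repeats the cycle [-4, 8, -5] with period 3; step 6 mod 3 = 0, giving -4.
The second coordinate changes by +5 each step, so at step 6 it is -12 + 6·(5) = 18.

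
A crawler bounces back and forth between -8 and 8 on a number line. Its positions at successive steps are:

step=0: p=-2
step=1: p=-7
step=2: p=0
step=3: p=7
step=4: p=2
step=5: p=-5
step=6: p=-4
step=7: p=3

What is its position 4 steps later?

p=-1

The value travels 7 per step and bounces off the walls at -8 and 8.
  step 8: 3 → 6
  step 9: 6 → -1
  step 10: -1 → -8
  step 11: -8 → -1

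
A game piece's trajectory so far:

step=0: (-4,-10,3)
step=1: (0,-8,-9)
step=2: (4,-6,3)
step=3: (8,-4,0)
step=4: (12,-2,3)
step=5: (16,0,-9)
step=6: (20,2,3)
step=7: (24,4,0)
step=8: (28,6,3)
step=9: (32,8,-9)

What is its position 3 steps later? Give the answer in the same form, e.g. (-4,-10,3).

First: linear, +4 per step → 44 at step 12.
Second: linear, +2 per step → 14 at step 12.
Third: cycles through 3, -9, 3, 0 every 4 steps. Step 12 lands at position 0 of the cycle → 3.

(44,14,3)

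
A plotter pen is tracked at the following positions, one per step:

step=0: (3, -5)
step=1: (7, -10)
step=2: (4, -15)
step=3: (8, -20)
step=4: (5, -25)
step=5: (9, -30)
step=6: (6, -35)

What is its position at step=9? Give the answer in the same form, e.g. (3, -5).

(11, -50)

Step-to-step displacements: (+4, -5), (-3, -5), (+4, -5), (-3, -5), (+4, -5), (-3, -5) — a repeating cycle of length 2.
step 7: apply (+4, -5) → (10, -40)
step 8: apply (-3, -5) → (7, -45)
step 9: apply (+4, -5) → (11, -50)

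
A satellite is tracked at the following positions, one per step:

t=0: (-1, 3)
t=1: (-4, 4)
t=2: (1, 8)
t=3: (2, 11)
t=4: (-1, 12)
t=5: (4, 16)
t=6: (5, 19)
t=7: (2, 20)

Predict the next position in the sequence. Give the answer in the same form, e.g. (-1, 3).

(7, 24)

The moves between consecutive positions are (-3, +1), (+5, +4), (+1, +3), (-3, +1), (+5, +4), (+1, +3), (-3, +1); they repeat the 3-cycle [(-3, +1), (+5, +4), (+1, +3)].
step 8: apply (+5, +4) → (7, 24)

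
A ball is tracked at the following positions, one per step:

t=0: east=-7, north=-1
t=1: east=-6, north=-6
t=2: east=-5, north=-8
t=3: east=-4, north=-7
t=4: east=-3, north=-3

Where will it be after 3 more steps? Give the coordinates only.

Taking differences between consecutive positions: (+1,-5), (+1,-2), (+1,+1), (+1,+4). These grow by (+0,+3) each step.
step 5: east=-3, north=-3 + (+1,+7) → east=-2, north=4
step 6: east=-2, north=4 + (+1,+10) → east=-1, north=14
step 7: east=-1, north=14 + (+1,+13) → east=0, north=27

east=0, north=27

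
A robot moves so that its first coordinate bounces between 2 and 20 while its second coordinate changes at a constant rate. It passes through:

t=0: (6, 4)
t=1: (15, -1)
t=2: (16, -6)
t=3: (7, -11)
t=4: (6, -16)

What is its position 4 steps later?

(6, -36)

The first coordinate travels 9 per step and bounces off the walls at 2 and 20.
  step 5: 6 → 15
  step 6: 15 → 16
  step 7: 16 → 7
  step 8: 7 → 6
The second coordinate changes by -5 each step: at step 8 it is -36.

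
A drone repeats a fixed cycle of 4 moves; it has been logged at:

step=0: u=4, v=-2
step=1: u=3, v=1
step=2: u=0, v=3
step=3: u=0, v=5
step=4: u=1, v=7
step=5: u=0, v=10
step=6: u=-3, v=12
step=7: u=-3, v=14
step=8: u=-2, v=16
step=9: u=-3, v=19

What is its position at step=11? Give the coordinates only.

Step-to-step displacements: (-1, +3), (-3, +2), (+0, +2), (+1, +2), (-1, +3), (-3, +2), (+0, +2), (+1, +2), (-1, +3) — a repeating cycle of length 4.
step 10: apply (-3, +2) → u=-6, v=21
step 11: apply (+0, +2) → u=-6, v=23

u=-6, v=23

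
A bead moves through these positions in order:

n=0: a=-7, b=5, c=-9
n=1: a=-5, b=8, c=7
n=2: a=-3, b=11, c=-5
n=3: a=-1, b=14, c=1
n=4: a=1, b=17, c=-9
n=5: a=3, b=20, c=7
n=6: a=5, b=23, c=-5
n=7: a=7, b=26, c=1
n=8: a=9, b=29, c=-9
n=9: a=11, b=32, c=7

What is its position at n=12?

a=17, b=41, c=-9

A: linear, +2 per step → 17 at step 12.
B: linear, +3 per step → 41 at step 12.
C: cycles through -9, 7, -5, 1 every 4 steps. Step 12 lands at position 0 of the cycle → -9.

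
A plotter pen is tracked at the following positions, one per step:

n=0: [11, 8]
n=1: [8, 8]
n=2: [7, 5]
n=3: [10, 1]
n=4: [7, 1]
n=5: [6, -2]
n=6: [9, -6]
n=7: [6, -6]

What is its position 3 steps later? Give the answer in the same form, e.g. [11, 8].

[5, -13]

Differencing gives [-3, +0], [-1, -3], [+3, -4], [-3, +0], [-1, -3], [+3, -4], [-3, +0]. This is the pattern [-3, +0], [-1, -3], [+3, -4] repeated.
step 8: apply [-1, -3] → [5, -9]
step 9: apply [+3, -4] → [8, -13]
step 10: apply [-3, +0] → [5, -13]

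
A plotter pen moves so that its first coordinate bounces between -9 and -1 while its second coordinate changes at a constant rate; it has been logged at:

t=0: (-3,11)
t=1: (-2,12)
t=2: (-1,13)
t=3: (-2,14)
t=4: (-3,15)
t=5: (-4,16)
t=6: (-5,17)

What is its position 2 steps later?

(-7,19)

The first coordinate reflects between -9 and -1, moving 1 per step.
  step 7: -5 → -6
  step 8: -6 → -7
The second coordinate changes by +1 each step: at step 8 it is 19.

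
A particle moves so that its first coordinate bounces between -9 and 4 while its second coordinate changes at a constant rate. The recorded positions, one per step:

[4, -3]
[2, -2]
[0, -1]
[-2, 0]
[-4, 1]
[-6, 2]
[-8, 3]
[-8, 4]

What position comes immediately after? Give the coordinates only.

The first coordinate travels 2 per step and bounces off the walls at -9 and 4.
  step 8: -8 → -6
The second coordinate changes by +1 each step: at step 8 it is 5.

[-6, 5]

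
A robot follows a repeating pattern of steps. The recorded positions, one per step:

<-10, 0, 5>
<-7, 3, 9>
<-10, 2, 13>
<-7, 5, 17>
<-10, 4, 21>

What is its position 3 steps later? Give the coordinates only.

<-7, 9, 33>

Step-to-step displacements: <+3, +3, +4>, <-3, -1, +4>, <+3, +3, +4>, <-3, -1, +4> — a repeating cycle of length 2.
step 5: apply <+3, +3, +4> → <-7, 7, 25>
step 6: apply <-3, -1, +4> → <-10, 6, 29>
step 7: apply <+3, +3, +4> → <-7, 9, 33>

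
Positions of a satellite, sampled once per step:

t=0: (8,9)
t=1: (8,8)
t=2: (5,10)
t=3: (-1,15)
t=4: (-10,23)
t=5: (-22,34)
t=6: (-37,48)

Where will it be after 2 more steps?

First differences are (+0,-1), (-3,+2), (-6,+5), (-9,+8), (-12,+11), (-15,+14); their common second difference is (-3,+3) (constant acceleration).
step 7: (-37,48) + (-18,+17) → (-55,65)
step 8: (-55,65) + (-21,+20) → (-76,85)

(-76,85)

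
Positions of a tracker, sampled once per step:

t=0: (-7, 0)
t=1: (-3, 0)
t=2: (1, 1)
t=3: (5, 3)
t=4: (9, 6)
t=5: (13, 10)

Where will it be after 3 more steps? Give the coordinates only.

(25, 28)

Successive displacements: (+4, +0), (+4, +1), (+4, +2), (+4, +3), (+4, +4) — each changes by (+0, +1).
step 6: (13, 10) + (+4, +5) → (17, 15)
step 7: (17, 15) + (+4, +6) → (21, 21)
step 8: (21, 21) + (+4, +7) → (25, 28)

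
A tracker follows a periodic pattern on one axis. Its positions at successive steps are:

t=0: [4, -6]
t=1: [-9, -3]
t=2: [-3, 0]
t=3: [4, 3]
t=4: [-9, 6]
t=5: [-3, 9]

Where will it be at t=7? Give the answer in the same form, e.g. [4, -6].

[-9, 15]

First: cycles through 4, -9, -3 every 3 steps. Step 7 lands at position 1 of the cycle → -9.
Second: linear, +3 per step → 15 at step 7.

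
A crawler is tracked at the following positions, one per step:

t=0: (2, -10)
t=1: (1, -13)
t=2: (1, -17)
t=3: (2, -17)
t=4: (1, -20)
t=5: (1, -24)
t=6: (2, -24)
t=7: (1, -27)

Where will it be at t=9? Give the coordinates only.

(2, -31)

Differencing gives (-1, -3), (+0, -4), (+1, +0), (-1, -3), (+0, -4), (+1, +0), (-1, -3). This is the pattern (-1, -3), (+0, -4), (+1, +0) repeated.
step 8: apply (+0, -4) → (1, -31)
step 9: apply (+1, +0) → (2, -31)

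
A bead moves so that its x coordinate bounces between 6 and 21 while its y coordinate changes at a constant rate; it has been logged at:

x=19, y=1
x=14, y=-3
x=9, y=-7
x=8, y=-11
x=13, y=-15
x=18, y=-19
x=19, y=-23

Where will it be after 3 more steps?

The x coordinate travels 5 per step and bounces off the walls at 6 and 21.
  step 7: 19 → 14
  step 8: 14 → 9
  step 9: 9 → 8
The y coordinate changes by -4 each step: at step 9 it is -35.

x=8, y=-35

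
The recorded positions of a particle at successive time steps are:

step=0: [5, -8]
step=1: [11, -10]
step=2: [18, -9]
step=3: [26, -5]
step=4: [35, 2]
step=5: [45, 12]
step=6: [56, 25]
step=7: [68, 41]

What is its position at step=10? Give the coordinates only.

Taking differences between consecutive positions: [+6, -2], [+7, +1], [+8, +4], [+9, +7], [+10, +10], [+11, +13], [+12, +16]. These grow by [+1, +3] each step.
step 8: [68, 41] + [+13, +19] → [81, 60]
step 9: [81, 60] + [+14, +22] → [95, 82]
step 10: [95, 82] + [+15, +25] → [110, 107]

[110, 107]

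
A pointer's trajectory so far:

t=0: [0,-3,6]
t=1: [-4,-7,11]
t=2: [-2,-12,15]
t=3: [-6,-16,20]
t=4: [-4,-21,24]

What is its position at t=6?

Step-to-step displacements: [-4,-4,+5], [+2,-5,+4], [-4,-4,+5], [+2,-5,+4] — a repeating cycle of length 2.
step 5: apply [-4,-4,+5] → [-8,-25,29]
step 6: apply [+2,-5,+4] → [-6,-30,33]

[-6,-30,33]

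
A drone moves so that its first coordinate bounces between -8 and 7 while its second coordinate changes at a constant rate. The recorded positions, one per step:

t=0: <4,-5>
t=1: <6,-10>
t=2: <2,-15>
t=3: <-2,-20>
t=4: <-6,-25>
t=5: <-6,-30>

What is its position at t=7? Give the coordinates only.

The first coordinate reflects between -8 and 7, moving 4 per step.
  step 6: -6 → -2
  step 7: -2 → 2
The second coordinate changes by -5 each step: at step 7 it is -40.

<2,-40>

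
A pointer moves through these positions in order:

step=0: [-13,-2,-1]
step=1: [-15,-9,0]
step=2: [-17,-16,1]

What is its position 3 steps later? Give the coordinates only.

[-23,-37,4]

The position changes by [-2,-7,+1] every step.
step 3: [-17,-16,1] + [-2,-7,+1] → [-19,-23,2]
step 4: [-19,-23,2] + [-2,-7,+1] → [-21,-30,3]
step 5: [-21,-30,3] + [-2,-7,+1] → [-23,-37,4]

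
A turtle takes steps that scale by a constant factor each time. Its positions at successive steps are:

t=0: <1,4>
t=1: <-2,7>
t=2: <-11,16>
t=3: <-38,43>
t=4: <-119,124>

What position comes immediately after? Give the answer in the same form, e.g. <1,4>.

<-362,367>

The jumps are <-3,+3>, <-9,+9>, <-27,+27>, <-81,+81> — a geometric progression with ratio 3.
step 5: <-119,124> + <-243,+243> → <-362,367>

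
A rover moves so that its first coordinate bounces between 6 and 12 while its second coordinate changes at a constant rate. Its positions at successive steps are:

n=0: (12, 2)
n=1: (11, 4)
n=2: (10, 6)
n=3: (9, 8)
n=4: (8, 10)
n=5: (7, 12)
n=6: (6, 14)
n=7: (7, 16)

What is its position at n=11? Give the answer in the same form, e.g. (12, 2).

(11, 24)

The first coordinate travels 1 per step and bounces off the walls at 6 and 12.
  step 8: 7 → 8
  step 9: 8 → 9
  step 10: 9 → 10
  step 11: 10 → 11
The second coordinate changes by +2 each step: at step 11 it is 24.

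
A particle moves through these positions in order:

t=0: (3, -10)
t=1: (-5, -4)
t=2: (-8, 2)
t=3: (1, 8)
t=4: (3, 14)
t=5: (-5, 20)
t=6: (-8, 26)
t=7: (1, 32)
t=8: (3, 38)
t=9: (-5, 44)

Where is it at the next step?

The first coordinate repeats the cycle [3, -5, -8, 1] with period 4; step 10 mod 4 = 2, giving -8.
The second coordinate changes by +6 each step, so at step 10 it is -10 + 10·(6) = 50.

(-8, 50)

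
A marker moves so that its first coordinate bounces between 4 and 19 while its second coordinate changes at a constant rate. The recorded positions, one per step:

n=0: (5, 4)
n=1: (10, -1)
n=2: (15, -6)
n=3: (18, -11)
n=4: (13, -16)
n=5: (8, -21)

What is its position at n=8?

The first coordinate travels 5 per step and bounces off the walls at 4 and 19.
  step 6: 8 → 5
  step 7: 5 → 10
  step 8: 10 → 15
The second coordinate changes by -5 each step: at step 8 it is -36.

(15, -36)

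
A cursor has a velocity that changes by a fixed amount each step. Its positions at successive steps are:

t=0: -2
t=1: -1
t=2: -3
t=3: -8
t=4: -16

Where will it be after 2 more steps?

First differences are +1, -2, -5, -8; their common second difference is -3 (constant acceleration).
step 5: -16 − 11 → -27
step 6: -27 − 14 → -41

-41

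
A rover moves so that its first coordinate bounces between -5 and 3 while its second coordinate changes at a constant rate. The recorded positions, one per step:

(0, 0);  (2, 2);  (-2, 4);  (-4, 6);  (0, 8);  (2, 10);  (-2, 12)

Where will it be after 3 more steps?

(2, 18)

The first coordinate reflects between -5 and 3, moving 4 per step.
  step 7: -2 → -4
  step 8: -4 → 0
  step 9: 0 → 2
The second coordinate changes by +2 each step: at step 9 it is 18.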